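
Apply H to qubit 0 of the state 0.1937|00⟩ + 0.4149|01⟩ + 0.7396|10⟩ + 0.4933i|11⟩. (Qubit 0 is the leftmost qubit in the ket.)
0.6599|00⟩ + (0.2934 + 0.3488i)|01⟩ - 0.386|10⟩ + (0.2934 - 0.3488i)|11⟩

H on qubit 0 mixes each pair of kets that differ only in qubit 0: amplitudes (a, b) of (|…0…⟩, |…1…⟩) become ((a + b)/√2, (a − b)/√2). Kets absent from the input have amplitude 0.
(|00⟩, |10⟩): (a, b) = (0.1937, 0.7396) → (0.6599, -0.386)
(|01⟩, |11⟩): (a, b) = (0.4149, 0.4933i) → ((0.2934 + 0.3488i), (0.2934 - 0.3488i))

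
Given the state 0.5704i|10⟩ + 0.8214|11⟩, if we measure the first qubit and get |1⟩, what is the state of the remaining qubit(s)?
0.5704i|0⟩ + 0.8214|1⟩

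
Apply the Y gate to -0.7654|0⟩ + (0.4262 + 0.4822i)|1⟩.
(0.4822 - 0.4262i)|0⟩ - 0.7654i|1⟩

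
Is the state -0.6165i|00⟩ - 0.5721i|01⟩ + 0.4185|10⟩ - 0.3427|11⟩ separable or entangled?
Entangled

Writing the state as a|00⟩ + b|01⟩ + c|10⟩ + d|11⟩, it is a product state iff ad − bc = 0.
Here (a, b, c, d) = (-0.6165i, -0.5721i, 0.4185, -0.3427): ad − bc = (-0.6165i)(-0.3427) − (-0.5721i)(0.4185) = 0.4507i ≠ 0, so the state is entangled.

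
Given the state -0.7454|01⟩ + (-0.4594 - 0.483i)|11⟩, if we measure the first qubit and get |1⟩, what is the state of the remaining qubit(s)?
(-0.6892 - 0.7246i)|1⟩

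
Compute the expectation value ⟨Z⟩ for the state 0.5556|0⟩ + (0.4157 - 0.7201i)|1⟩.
-0.3827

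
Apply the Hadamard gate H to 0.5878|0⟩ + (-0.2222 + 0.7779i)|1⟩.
(0.2585 + 0.5501i)|0⟩ + (0.5728 - 0.5501i)|1⟩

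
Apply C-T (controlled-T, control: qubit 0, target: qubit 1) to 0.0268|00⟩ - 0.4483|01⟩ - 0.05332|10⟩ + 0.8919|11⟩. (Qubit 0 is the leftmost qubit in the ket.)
0.0268|00⟩ - 0.4483|01⟩ - 0.05332|10⟩ + (0.6307 + 0.6307i)|11⟩

C-T leaves the control-|0⟩ kets |00⟩, |01⟩ unchanged and applies T to qubit 1 on the control-|1⟩ pair (|10⟩, |11⟩).
T = [[1, 0], [0, (1/√2 + (1/√2)i)]].
With a = amp(|10⟩) = -0.05332 and b = amp(|11⟩) = 0.8919:
new amp(|10⟩) = (1)·a = -0.05332
new amp(|11⟩) = (1/√2 + (1/√2)i)·b = (0.6307 + 0.6307i)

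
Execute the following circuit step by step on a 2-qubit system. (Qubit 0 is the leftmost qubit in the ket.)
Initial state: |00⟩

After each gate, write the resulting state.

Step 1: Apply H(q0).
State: 1/√2|00⟩ + 1/√2|10⟩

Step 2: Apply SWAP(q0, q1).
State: 1/√2|00⟩ + 1/√2|01⟩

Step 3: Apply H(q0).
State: 1/2|00⟩ + 1/2|01⟩ + 1/2|10⟩ + 1/2|11⟩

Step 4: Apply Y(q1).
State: -(1/2)i|00⟩ + (1/2)i|01⟩ - (1/2)i|10⟩ + (1/2)i|11⟩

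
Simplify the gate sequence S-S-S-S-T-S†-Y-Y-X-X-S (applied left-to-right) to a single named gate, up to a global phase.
T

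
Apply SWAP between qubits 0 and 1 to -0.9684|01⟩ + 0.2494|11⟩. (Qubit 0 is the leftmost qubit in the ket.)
-0.9684|10⟩ + 0.2494|11⟩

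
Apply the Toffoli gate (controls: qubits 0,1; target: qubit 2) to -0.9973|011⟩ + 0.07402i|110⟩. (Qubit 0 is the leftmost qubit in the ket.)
-0.9973|011⟩ + 0.07402i|111⟩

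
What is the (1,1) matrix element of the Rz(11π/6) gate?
(-0.9659 + 0.2588i)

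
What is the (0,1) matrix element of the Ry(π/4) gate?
-0.3827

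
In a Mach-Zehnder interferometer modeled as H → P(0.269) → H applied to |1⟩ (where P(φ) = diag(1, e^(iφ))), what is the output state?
(0.01798 - 0.1329i)|0⟩ + (0.982 + 0.1329i)|1⟩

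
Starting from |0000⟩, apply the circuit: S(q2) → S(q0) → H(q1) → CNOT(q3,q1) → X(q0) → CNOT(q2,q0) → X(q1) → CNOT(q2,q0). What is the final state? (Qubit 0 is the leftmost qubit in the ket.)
1/√2|1000⟩ + 1/√2|1100⟩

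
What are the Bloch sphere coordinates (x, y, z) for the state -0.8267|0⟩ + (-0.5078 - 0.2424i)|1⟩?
(0.8396, 0.4008, 0.3668)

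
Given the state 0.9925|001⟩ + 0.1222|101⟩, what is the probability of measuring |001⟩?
0.9851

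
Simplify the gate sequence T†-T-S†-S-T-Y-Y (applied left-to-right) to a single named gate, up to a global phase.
T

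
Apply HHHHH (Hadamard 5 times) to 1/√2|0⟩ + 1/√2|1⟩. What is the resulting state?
|0⟩

H² = I, so H^5 = H: a single Hadamard. With (a, b) = (1/√2, 1/√2), H gives ((a + b)/√2, (a − b)/√2) = (1, 0).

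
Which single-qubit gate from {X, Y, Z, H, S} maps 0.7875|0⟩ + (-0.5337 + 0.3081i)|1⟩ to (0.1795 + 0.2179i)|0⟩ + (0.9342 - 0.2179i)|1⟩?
H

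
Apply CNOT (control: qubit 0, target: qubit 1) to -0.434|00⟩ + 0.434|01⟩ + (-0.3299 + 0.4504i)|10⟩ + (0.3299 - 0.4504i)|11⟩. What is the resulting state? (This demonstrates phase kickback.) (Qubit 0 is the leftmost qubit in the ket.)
-0.434|00⟩ + 0.434|01⟩ + (0.3299 - 0.4504i)|10⟩ + (-0.3299 + 0.4504i)|11⟩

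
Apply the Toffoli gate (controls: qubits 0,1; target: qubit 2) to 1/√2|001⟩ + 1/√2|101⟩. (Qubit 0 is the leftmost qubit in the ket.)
1/√2|001⟩ + 1/√2|101⟩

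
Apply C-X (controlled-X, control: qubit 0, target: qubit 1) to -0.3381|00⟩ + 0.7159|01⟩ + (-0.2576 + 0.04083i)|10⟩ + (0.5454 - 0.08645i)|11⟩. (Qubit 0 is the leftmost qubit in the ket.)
-0.3381|00⟩ + 0.7159|01⟩ + (0.5454 - 0.08645i)|10⟩ + (-0.2576 + 0.04083i)|11⟩

C-X leaves the control-|0⟩ kets |00⟩, |01⟩ unchanged and applies X to qubit 1 on the control-|1⟩ pair (|10⟩, |11⟩).
X = [[0, 1], [1, 0]].
With a = amp(|10⟩) = (-0.2576 + 0.04083i) and b = amp(|11⟩) = (0.5454 - 0.08645i):
new amp(|10⟩) = (1)·b = (0.5454 - 0.08645i)
new amp(|11⟩) = (1)·a = (-0.2576 + 0.04083i)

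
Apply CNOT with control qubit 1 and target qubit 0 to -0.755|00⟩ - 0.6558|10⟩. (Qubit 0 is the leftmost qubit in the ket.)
-0.755|00⟩ - 0.6558|10⟩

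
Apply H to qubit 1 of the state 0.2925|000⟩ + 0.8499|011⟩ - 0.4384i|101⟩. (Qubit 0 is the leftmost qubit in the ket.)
0.2068|000⟩ + 0.601|001⟩ + 0.2068|010⟩ - 0.601|011⟩ - 0.31i|101⟩ - 0.31i|111⟩

H on qubit 1 mixes each pair of kets that differ only in qubit 1: amplitudes (a, b) of (|…0…⟩, |…1…⟩) become ((a + b)/√2, (a − b)/√2). Kets absent from the input have amplitude 0.
(|000⟩, |010⟩): (a, b) = (0.2925, 0) → (0.2068, 0.2068)
(|001⟩, |011⟩): (a, b) = (0, 0.8499) → (0.601, -0.601)
(|101⟩, |111⟩): (a, b) = (-0.4384i, 0) → (-0.31i, -0.31i)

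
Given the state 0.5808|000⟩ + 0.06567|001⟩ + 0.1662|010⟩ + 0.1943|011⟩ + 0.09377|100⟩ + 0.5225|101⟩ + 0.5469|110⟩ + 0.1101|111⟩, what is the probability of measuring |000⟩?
0.3373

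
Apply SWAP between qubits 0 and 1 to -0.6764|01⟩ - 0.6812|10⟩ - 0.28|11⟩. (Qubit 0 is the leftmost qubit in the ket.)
-0.6812|01⟩ - 0.6764|10⟩ - 0.28|11⟩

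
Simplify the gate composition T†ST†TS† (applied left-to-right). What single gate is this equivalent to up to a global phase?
T†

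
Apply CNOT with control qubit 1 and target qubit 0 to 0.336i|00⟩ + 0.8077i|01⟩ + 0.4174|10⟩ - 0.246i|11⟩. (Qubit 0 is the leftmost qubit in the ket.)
0.336i|00⟩ - 0.246i|01⟩ + 0.4174|10⟩ + 0.8077i|11⟩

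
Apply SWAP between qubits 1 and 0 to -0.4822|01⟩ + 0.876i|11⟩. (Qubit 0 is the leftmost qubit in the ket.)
-0.4822|10⟩ + 0.876i|11⟩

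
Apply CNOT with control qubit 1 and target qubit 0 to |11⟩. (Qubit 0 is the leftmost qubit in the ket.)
|01⟩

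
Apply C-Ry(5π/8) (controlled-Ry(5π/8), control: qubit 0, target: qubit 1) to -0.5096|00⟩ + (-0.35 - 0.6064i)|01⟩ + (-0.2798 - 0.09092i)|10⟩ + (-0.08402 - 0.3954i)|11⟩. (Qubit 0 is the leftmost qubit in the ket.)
-0.5096|00⟩ + (-0.35 - 0.6064i)|01⟩ + (-0.08559 + 0.2783i)|10⟩ + (-0.2793 - 0.2953i)|11⟩

C-Ry(5π/8) leaves the control-|0⟩ kets |00⟩, |01⟩ unchanged and applies Ry(5π/8) to qubit 1 on the control-|1⟩ pair (|10⟩, |11⟩).
Ry(5π/8) = [[cos(θ/2), −sin(θ/2)], [sin(θ/2), cos(θ/2)]]; θ = 5π/8, cos(θ/2) ≈ 0.55557, sin(θ/2) ≈ 0.83147.
With a = amp(|10⟩) = (-0.2798 - 0.09092i) and b = amp(|11⟩) = (-0.08402 - 0.3954i):
new amp(|10⟩) = (0.55557)·a + (-0.83147)·b = (-0.08559 + 0.2783i)
new amp(|11⟩) = (0.83147)·a + (0.55557)·b = (-0.2793 - 0.2953i)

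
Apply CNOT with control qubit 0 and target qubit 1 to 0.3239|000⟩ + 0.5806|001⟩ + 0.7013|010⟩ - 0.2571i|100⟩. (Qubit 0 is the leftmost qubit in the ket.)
0.3239|000⟩ + 0.5806|001⟩ + 0.7013|010⟩ - 0.2571i|110⟩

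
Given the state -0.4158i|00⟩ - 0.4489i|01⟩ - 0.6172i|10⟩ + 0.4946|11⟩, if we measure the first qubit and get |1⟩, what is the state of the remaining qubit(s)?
-0.7804i|0⟩ + 0.6253|1⟩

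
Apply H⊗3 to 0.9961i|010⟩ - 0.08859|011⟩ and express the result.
(-0.03132 + 0.3522i)|000⟩ + (0.03132 + 0.3522i)|001⟩ + (0.03132 - 0.3522i)|010⟩ + (-0.03132 - 0.3522i)|011⟩ + (-0.03132 + 0.3522i)|100⟩ + (0.03132 + 0.3522i)|101⟩ + (0.03132 - 0.3522i)|110⟩ + (-0.03132 - 0.3522i)|111⟩

H⊗3 gives amp(|y⟩) = (1/2√2) Σ_x (−1)^(x·y) amp(|x⟩), where x·y is the number of positions in which both x and y have a 1.
|000⟩: (0.9961i - 0.08859)/(2√2) = (-0.03132 + 0.3522i)
|001⟩: (0.9961i + 0.08859)/(2√2) = (0.03132 + 0.3522i)
|010⟩: (-0.9961i + 0.08859)/(2√2) = (0.03132 - 0.3522i)
|011⟩: (-0.9961i - 0.08859)/(2√2) = (-0.03132 - 0.3522i)
|100⟩: (0.9961i - 0.08859)/(2√2) = (-0.03132 + 0.3522i)
|101⟩: (0.9961i + 0.08859)/(2√2) = (0.03132 + 0.3522i)
|110⟩: (-0.9961i + 0.08859)/(2√2) = (0.03132 - 0.3522i)
|111⟩: (-0.9961i - 0.08859)/(2√2) = (-0.03132 - 0.3522i)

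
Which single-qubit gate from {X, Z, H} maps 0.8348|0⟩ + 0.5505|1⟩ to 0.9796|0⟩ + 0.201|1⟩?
H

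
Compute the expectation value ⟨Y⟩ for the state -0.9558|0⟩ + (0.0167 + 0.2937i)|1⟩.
-0.5614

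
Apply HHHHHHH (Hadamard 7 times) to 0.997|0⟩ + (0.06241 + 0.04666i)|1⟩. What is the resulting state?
(0.7491 + 0.03299i)|0⟩ + (0.6609 - 0.03299i)|1⟩

H² = I, so H^7 = H: a single Hadamard. With (a, b) = (0.997, (0.06241 + 0.04666i)), H gives ((a + b)/√2, (a − b)/√2) = ((0.7491 + 0.03299i), (0.6609 - 0.03299i)).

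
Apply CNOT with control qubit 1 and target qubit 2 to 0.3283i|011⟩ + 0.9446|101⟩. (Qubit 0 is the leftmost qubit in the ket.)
0.3283i|010⟩ + 0.9446|101⟩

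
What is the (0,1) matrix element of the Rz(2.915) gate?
0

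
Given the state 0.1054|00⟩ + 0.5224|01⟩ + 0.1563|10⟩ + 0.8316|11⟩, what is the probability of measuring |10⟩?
0.02443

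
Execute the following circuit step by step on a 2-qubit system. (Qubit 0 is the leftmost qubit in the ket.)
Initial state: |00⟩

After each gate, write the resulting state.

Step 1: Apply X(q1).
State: |01⟩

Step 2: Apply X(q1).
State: |00⟩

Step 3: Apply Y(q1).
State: i|01⟩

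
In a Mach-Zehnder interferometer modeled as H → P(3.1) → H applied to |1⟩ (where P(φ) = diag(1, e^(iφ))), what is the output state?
(0.9996 - 0.02079i)|0⟩ + (0.0004324 + 0.02079i)|1⟩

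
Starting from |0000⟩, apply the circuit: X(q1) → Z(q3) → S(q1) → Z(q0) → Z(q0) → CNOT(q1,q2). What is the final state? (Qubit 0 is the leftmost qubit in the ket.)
i|0110⟩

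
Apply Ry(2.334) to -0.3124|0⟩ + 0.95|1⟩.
-0.9963|0⟩ + 0.08599|1⟩

Ry(2.334) = [[cos(θ/2), −sin(θ/2)], [sin(θ/2), cos(θ/2)]]; θ = 2.334, cos(θ/2) ≈ 0.392912, sin(θ/2) ≈ 0.919576.
With a = amp(|0⟩) = -0.3124 and b = amp(|1⟩) = 0.95:
new amp(|0⟩) = (0.392912)·a + (-0.919576)·b = -0.9963
new amp(|1⟩) = (0.919576)·a + (0.392912)·b = 0.08599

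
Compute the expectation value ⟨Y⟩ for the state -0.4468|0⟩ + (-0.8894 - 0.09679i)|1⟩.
0.08649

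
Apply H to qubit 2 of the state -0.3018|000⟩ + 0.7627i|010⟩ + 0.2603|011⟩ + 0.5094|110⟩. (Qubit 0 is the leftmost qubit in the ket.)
-0.2134|000⟩ - 0.2134|001⟩ + (0.1841 + 0.5393i)|010⟩ + (-0.1841 + 0.5393i)|011⟩ + 0.3602|110⟩ + 0.3602|111⟩

H on qubit 2 mixes each pair of kets that differ only in qubit 2: amplitudes (a, b) of (|…0…⟩, |…1…⟩) become ((a + b)/√2, (a − b)/√2). Kets absent from the input have amplitude 0.
(|000⟩, |001⟩): (a, b) = (-0.3018, 0) → (-0.2134, -0.2134)
(|010⟩, |011⟩): (a, b) = (0.7627i, 0.2603) → ((0.1841 + 0.5393i), (-0.1841 + 0.5393i))
(|110⟩, |111⟩): (a, b) = (0.5094, 0) → (0.3602, 0.3602)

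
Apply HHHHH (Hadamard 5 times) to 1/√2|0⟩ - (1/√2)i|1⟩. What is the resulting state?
(1/2 - (1/2)i)|0⟩ + (1/2 + (1/2)i)|1⟩

H² = I, so H^5 = H: a single Hadamard. With (a, b) = (1/√2, -(1/√2)i), H gives ((a + b)/√2, (a − b)/√2) = ((1/2 - (1/2)i), (1/2 + (1/2)i)).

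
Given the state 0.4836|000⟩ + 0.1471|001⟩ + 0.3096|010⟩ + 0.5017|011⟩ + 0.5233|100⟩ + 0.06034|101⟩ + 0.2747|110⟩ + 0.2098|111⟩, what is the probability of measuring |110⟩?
0.07546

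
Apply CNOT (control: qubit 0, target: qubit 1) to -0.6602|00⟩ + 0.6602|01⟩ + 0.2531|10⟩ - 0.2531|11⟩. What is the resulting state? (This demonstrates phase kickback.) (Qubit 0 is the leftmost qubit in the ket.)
-0.6602|00⟩ + 0.6602|01⟩ - 0.2531|10⟩ + 0.2531|11⟩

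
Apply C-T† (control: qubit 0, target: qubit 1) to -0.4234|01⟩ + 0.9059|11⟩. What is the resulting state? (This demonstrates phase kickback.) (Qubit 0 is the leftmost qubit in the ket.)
-0.4234|01⟩ + (0.6406 - 0.6406i)|11⟩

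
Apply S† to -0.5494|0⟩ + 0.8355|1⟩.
-0.5494|0⟩ - 0.8355i|1⟩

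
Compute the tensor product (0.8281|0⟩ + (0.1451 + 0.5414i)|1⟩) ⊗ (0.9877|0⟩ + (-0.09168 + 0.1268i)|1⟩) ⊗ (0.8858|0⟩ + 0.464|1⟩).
0.7245|000⟩ + 0.3795|001⟩ + (-0.06725 + 0.09301i)|010⟩ + (-0.03523 + 0.04872i)|011⟩ + (0.1269 + 0.4737i)|100⟩ + (0.0665 + 0.2481i)|101⟩ + (-0.07259 - 0.02767i)|110⟩ + (-0.03803 - 0.01449i)|111⟩

amp(|b₁b₂…⟩) = product of the factor amplitudes for bits b₁, b₂, …; only kets whose every factor amplitude is nonzero survive.
|000⟩: (0.8281)(0.9877)(0.8858) = 0.7245
|001⟩: (0.8281)(0.9877)(0.464) = 0.3795
|010⟩: (0.8281)(-0.09168 + 0.1268i)(0.8858) = (-0.06725 + 0.09301i)
|011⟩: (0.8281)(-0.09168 + 0.1268i)(0.464) = (-0.03523 + 0.04872i)
|100⟩: (0.1451 + 0.5414i)(0.9877)(0.8858) = (0.1269 + 0.4737i)
|101⟩: (0.1451 + 0.5414i)(0.9877)(0.464) = (0.0665 + 0.2481i)
|110⟩: (0.1451 + 0.5414i)(-0.09168 + 0.1268i)(0.8858) = (-0.07259 - 0.02767i)
|111⟩: (0.1451 + 0.5414i)(-0.09168 + 0.1268i)(0.464) = (-0.03803 - 0.01449i)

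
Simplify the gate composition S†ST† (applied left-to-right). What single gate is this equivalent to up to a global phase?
T†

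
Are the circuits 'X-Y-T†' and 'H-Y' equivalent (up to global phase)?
No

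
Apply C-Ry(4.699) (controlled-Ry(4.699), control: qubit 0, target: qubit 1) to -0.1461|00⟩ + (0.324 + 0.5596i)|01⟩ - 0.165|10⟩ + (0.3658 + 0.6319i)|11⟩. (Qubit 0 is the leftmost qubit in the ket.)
-0.1461|00⟩ + (0.324 + 0.5596i)|01⟩ + (-0.1445 - 0.4498i)|10⟩ + (-0.3744 - 0.4438i)|11⟩

C-Ry(4.699) leaves the control-|0⟩ kets |00⟩, |01⟩ unchanged and applies Ry(4.699) to qubit 1 on the control-|1⟩ pair (|10⟩, |11⟩).
Ry(4.699) = [[cos(θ/2), −sin(θ/2)], [sin(θ/2), cos(θ/2)]]; θ = 4.699, cos(θ/2) ≈ -0.702357, sin(θ/2) ≈ 0.711825.
With a = amp(|10⟩) = -0.165 and b = amp(|11⟩) = (0.3658 + 0.6319i):
new amp(|10⟩) = (-0.702357)·a + (-0.711825)·b = (-0.1445 - 0.4498i)
new amp(|11⟩) = (0.711825)·a + (-0.702357)·b = (-0.3744 - 0.4438i)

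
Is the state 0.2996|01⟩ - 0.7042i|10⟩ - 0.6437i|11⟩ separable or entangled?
Entangled

Writing the state as a|00⟩ + b|01⟩ + c|10⟩ + d|11⟩, it is a product state iff ad − bc = 0.
Here (a, b, c, d) = (0, 0.2996, -0.7042i, -0.6437i): ad − bc = (0)(-0.6437i) − (0.2996)(-0.7042i) = 0.211i ≠ 0, so the state is entangled.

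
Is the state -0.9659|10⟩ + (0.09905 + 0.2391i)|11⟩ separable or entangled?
Separable

Writing the state as a|00⟩ + b|01⟩ + c|10⟩ + d|11⟩, it is a product state iff ad − bc = 0.
Here (a, b, c, d) = (0, 0, -0.9659, (0.09905 + 0.2391i)): ad − bc = (0)(0.09905 + 0.2391i) − (0)(-0.9659) = 0, so the state is separable.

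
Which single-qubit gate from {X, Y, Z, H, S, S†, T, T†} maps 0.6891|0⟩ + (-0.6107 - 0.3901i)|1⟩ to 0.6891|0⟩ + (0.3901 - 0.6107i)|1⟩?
S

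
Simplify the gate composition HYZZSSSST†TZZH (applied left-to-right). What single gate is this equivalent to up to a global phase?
Y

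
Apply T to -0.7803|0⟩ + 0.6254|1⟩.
-0.7803|0⟩ + (0.4422 + 0.4422i)|1⟩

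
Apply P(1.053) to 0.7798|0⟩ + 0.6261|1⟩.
0.7798|0⟩ + (0.3099 + 0.544i)|1⟩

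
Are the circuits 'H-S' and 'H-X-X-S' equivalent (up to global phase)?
Yes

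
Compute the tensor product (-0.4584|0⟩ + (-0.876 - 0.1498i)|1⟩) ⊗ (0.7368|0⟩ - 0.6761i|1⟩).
-0.3377|00⟩ + 0.3099i|01⟩ + (-0.6454 - 0.1104i)|10⟩ + (-0.1013 + 0.5923i)|11⟩

amp(|b₁b₂…⟩) = product of the factor amplitudes for bits b₁, b₂, …; only kets whose every factor amplitude is nonzero survive.
|00⟩: (-0.4584)(0.7368) = -0.3377
|01⟩: (-0.4584)(-0.6761i) = 0.3099i
|10⟩: (-0.876 - 0.1498i)(0.7368) = (-0.6454 - 0.1104i)
|11⟩: (-0.876 - 0.1498i)(-0.6761i) = (-0.1013 + 0.5923i)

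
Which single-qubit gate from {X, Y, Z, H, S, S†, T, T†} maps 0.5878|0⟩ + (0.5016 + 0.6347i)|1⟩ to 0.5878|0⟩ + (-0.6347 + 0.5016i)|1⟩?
S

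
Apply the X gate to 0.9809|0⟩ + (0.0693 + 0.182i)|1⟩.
(0.0693 + 0.182i)|0⟩ + 0.9809|1⟩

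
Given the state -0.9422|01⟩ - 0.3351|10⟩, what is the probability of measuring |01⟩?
0.8877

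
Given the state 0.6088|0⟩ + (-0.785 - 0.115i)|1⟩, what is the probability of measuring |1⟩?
0.6295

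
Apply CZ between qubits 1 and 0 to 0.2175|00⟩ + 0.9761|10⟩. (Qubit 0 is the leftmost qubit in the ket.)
0.2175|00⟩ + 0.9761|10⟩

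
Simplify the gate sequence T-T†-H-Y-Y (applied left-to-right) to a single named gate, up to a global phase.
H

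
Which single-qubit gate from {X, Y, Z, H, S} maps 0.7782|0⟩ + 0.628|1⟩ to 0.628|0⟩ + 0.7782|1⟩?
X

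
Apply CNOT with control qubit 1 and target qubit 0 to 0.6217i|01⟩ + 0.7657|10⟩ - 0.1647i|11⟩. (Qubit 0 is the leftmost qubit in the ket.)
-0.1647i|01⟩ + 0.7657|10⟩ + 0.6217i|11⟩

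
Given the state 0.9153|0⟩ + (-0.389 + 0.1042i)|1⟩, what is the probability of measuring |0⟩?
0.8378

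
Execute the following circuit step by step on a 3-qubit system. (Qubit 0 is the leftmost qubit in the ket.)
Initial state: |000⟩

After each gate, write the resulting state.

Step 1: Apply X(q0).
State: |100⟩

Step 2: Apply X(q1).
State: |110⟩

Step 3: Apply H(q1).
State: 1/√2|100⟩ - 1/√2|110⟩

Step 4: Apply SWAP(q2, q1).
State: 1/√2|100⟩ - 1/√2|101⟩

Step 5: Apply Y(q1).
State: (1/√2)i|110⟩ - (1/√2)i|111⟩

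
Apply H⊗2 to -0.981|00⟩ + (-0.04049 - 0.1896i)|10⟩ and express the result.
(-0.5107 - 0.0948i)|00⟩ + (-0.5107 - 0.0948i)|01⟩ + (-0.4703 + 0.0948i)|10⟩ + (-0.4703 + 0.0948i)|11⟩

H⊗2 gives amp(|y⟩) = (1/2) Σ_x (−1)^(x·y) amp(|x⟩), where x·y is the number of positions in which both x and y have a 1.
|00⟩: (-0.981 + (-0.04049 - 0.1896i))/2 = (-0.5107 - 0.0948i)
|01⟩: (-0.981 + (-0.04049 - 0.1896i))/2 = (-0.5107 - 0.0948i)
|10⟩: (-0.981 - (-0.04049 - 0.1896i))/2 = (-0.4703 + 0.0948i)
|11⟩: (-0.981 - (-0.04049 - 0.1896i))/2 = (-0.4703 + 0.0948i)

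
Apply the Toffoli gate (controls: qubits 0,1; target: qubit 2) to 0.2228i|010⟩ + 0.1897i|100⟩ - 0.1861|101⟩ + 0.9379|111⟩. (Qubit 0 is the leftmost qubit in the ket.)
0.2228i|010⟩ + 0.1897i|100⟩ - 0.1861|101⟩ + 0.9379|110⟩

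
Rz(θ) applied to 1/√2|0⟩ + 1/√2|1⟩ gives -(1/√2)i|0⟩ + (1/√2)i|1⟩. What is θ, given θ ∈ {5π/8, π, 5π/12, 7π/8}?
π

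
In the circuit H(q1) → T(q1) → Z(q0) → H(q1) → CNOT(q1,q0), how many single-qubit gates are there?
4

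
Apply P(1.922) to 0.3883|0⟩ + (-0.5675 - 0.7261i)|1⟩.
0.3883|0⟩ + (0.877 - 0.2831i)|1⟩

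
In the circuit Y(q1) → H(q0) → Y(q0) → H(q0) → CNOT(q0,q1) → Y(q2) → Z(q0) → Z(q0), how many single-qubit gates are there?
7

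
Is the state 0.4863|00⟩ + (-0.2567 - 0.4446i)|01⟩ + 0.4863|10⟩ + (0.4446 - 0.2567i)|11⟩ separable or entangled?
Entangled

Writing the state as a|00⟩ + b|01⟩ + c|10⟩ + d|11⟩, it is a product state iff ad − bc = 0.
Here (a, b, c, d) = (0.4863, (-0.2567 - 0.4446i), 0.4863, (0.4446 - 0.2567i)): ad − bc = (0.4863)(0.4446 - 0.2567i) − (-0.2567 - 0.4446i)(0.4863) = (0.341 + 0.09138i) ≠ 0, so the state is entangled.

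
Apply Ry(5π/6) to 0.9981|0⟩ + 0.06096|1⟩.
0.1994|0⟩ + 0.9799|1⟩

Ry(5π/6) = [[cos(θ/2), −sin(θ/2)], [sin(θ/2), cos(θ/2)]]; θ = 5π/6, cos(θ/2) ≈ 0.258819, sin(θ/2) ≈ 0.965926.
With a = amp(|0⟩) = 0.9981 and b = amp(|1⟩) = 0.06096:
new amp(|0⟩) = (0.258819)·a + (-0.965926)·b = 0.1994
new amp(|1⟩) = (0.965926)·a + (0.258819)·b = 0.9799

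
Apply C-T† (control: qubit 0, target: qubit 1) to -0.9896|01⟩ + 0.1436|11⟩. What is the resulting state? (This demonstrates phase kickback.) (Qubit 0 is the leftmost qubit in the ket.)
-0.9896|01⟩ + (0.1015 - 0.1015i)|11⟩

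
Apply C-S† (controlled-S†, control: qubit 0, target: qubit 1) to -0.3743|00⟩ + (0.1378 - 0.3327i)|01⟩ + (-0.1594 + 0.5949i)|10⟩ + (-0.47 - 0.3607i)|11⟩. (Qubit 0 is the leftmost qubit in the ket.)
-0.3743|00⟩ + (0.1378 - 0.3327i)|01⟩ + (-0.1594 + 0.5949i)|10⟩ + (-0.3607 + 0.47i)|11⟩

C-S† leaves the control-|0⟩ kets |00⟩, |01⟩ unchanged and applies S† to qubit 1 on the control-|1⟩ pair (|10⟩, |11⟩).
S† = [[1, 0], [0, -i]].
With a = amp(|10⟩) = (-0.1594 + 0.5949i) and b = amp(|11⟩) = (-0.47 - 0.3607i):
new amp(|10⟩) = (1)·a = (-0.1594 + 0.5949i)
new amp(|11⟩) = (-i)·b = (-0.3607 + 0.47i)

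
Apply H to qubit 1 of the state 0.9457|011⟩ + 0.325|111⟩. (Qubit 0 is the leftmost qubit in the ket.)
0.6687|001⟩ - 0.6687|011⟩ + 0.2298|101⟩ - 0.2298|111⟩

H on qubit 1 mixes each pair of kets that differ only in qubit 1: amplitudes (a, b) of (|…0…⟩, |…1…⟩) become ((a + b)/√2, (a − b)/√2). Kets absent from the input have amplitude 0.
(|001⟩, |011⟩): (a, b) = (0, 0.9457) → (0.6687, -0.6687)
(|101⟩, |111⟩): (a, b) = (0, 0.325) → (0.2298, -0.2298)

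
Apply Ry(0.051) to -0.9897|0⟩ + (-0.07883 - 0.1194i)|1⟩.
(-0.9874 + 0.003044i)|0⟩ + (-0.104 - 0.1194i)|1⟩

Ry(0.051) = [[cos(θ/2), −sin(θ/2)], [sin(θ/2), cos(θ/2)]]; θ = 0.051, cos(θ/2) ≈ 0.999675, sin(θ/2) ≈ 0.0254972.
With a = amp(|0⟩) = -0.9897 and b = amp(|1⟩) = (-0.07883 - 0.1194i):
new amp(|0⟩) = (0.999675)·a + (-0.0254972)·b = (-0.9874 + 0.003044i)
new amp(|1⟩) = (0.0254972)·a + (0.999675)·b = (-0.104 - 0.1194i)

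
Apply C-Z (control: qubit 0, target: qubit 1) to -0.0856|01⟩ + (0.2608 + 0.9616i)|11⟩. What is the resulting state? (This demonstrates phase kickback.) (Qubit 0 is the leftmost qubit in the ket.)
-0.0856|01⟩ + (-0.2608 - 0.9616i)|11⟩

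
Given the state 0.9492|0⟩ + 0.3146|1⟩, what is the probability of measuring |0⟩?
0.901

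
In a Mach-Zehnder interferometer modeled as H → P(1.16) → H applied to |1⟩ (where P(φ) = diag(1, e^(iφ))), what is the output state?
(0.3003 - 0.4584i)|0⟩ + (0.6997 + 0.4584i)|1⟩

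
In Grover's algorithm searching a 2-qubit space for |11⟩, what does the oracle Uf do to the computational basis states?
Uf|x⟩ = -|x⟩ if x = 11, else |x⟩ (phase flip on target)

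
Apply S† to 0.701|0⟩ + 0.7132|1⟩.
0.701|0⟩ - 0.7132i|1⟩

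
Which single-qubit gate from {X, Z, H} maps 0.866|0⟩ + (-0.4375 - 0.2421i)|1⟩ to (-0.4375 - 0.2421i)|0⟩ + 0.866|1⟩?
X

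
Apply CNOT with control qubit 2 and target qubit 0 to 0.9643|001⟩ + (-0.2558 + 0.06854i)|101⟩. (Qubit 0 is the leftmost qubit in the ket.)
(-0.2558 + 0.06854i)|001⟩ + 0.9643|101⟩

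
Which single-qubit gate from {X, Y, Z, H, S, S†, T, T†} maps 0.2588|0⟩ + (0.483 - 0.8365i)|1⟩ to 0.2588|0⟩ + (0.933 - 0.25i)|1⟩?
T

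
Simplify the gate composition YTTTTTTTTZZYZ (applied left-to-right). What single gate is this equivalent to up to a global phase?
Z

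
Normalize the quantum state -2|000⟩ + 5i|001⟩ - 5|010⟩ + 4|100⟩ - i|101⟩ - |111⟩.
-0.2357|000⟩ + 0.5893i|001⟩ - 0.5893|010⟩ + 0.4714|100⟩ - 0.1179i|101⟩ - 0.1179|111⟩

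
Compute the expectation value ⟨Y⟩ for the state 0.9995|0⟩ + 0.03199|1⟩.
0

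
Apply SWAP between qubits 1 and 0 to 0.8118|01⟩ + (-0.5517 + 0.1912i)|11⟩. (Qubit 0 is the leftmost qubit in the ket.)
0.8118|10⟩ + (-0.5517 + 0.1912i)|11⟩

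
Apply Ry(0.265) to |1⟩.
-0.1321|0⟩ + 0.9912|1⟩

Ry(0.265) = [[cos(θ/2), −sin(θ/2)], [sin(θ/2), cos(θ/2)]]; θ = 0.265, cos(θ/2) ≈ 0.991235, sin(θ/2) ≈ 0.132113.
With a = amp(|0⟩) = 0 and b = amp(|1⟩) = 1:
new amp(|0⟩) = (0.991235)·a + (-0.132113)·b = -0.1321
new amp(|1⟩) = (0.132113)·a + (0.991235)·b = 0.9912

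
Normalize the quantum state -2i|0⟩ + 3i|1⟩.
-0.5547i|0⟩ + 0.8321i|1⟩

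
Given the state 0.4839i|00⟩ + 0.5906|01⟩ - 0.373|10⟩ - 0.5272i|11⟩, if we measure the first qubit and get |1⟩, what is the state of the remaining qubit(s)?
-0.5776|0⟩ - 0.8163i|1⟩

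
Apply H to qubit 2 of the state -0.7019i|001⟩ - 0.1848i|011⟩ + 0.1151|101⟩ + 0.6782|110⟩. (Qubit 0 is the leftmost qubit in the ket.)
-0.4963i|000⟩ + 0.4963i|001⟩ - 0.1307i|010⟩ + 0.1307i|011⟩ + 0.08139|100⟩ - 0.08139|101⟩ + 0.4796|110⟩ + 0.4796|111⟩

H on qubit 2 mixes each pair of kets that differ only in qubit 2: amplitudes (a, b) of (|…0…⟩, |…1…⟩) become ((a + b)/√2, (a − b)/√2). Kets absent from the input have amplitude 0.
(|000⟩, |001⟩): (a, b) = (0, -0.7019i) → (-0.4963i, 0.4963i)
(|010⟩, |011⟩): (a, b) = (0, -0.1848i) → (-0.1307i, 0.1307i)
(|100⟩, |101⟩): (a, b) = (0, 0.1151) → (0.08139, -0.08139)
(|110⟩, |111⟩): (a, b) = (0.6782, 0) → (0.4796, 0.4796)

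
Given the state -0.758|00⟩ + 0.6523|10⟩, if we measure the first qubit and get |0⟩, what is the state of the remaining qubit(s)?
-|0⟩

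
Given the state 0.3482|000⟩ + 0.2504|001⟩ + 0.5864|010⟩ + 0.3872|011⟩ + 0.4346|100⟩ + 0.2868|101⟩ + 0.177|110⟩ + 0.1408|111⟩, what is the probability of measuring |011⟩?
0.1499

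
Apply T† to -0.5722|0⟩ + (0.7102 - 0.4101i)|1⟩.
-0.5722|0⟩ + (0.2122 - 0.7922i)|1⟩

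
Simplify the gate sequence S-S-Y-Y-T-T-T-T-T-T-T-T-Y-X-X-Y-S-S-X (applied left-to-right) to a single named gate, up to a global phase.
X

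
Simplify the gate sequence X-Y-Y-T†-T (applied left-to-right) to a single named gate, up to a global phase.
X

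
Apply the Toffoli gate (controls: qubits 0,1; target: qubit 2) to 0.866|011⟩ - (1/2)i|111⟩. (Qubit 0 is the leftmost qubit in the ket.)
0.866|011⟩ - (1/2)i|110⟩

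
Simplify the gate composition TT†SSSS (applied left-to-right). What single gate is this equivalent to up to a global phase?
I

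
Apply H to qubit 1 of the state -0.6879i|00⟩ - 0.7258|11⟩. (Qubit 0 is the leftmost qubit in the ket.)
-0.4864i|00⟩ - 0.4864i|01⟩ - 0.5132|10⟩ + 0.5132|11⟩

H on qubit 1 mixes each pair of kets that differ only in qubit 1: amplitudes (a, b) of (|…0…⟩, |…1…⟩) become ((a + b)/√2, (a − b)/√2). Kets absent from the input have amplitude 0.
(|00⟩, |01⟩): (a, b) = (-0.6879i, 0) → (-0.4864i, -0.4864i)
(|10⟩, |11⟩): (a, b) = (0, -0.7258) → (-0.5132, 0.5132)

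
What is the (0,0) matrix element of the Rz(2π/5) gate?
(0.809 - 0.5878i)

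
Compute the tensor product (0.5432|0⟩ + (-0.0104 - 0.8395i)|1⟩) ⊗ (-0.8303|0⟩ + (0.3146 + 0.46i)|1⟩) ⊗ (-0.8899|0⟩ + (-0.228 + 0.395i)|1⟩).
0.4014|000⟩ + (0.1028 - 0.1782i)|001⟩ + (-0.1521 - 0.2224i)|010⟩ + (-0.1377 + 0.01053i)|011⟩ + (-0.007684 - 0.6203i)|100⟩ + (-0.2773 - 0.1555i)|101⟩ + (-0.3407 + 0.2393i)|110⟩ + (0.01891 + 0.2126i)|111⟩

amp(|b₁b₂…⟩) = product of the factor amplitudes for bits b₁, b₂, …; only kets whose every factor amplitude is nonzero survive.
|000⟩: (0.5432)(-0.8303)(-0.8899) = 0.4014
|001⟩: (0.5432)(-0.8303)(-0.228 + 0.395i) = (0.1028 - 0.1782i)
|010⟩: (0.5432)(0.3146 + 0.46i)(-0.8899) = (-0.1521 - 0.2224i)
|011⟩: (0.5432)(0.3146 + 0.46i)(-0.228 + 0.395i) = (-0.1377 + 0.01053i)
|100⟩: (-0.0104 - 0.8395i)(-0.8303)(-0.8899) = (-0.007684 - 0.6203i)
|101⟩: (-0.0104 - 0.8395i)(-0.8303)(-0.228 + 0.395i) = (-0.2773 - 0.1555i)
|110⟩: (-0.0104 - 0.8395i)(0.3146 + 0.46i)(-0.8899) = (-0.3407 + 0.2393i)
|111⟩: (-0.0104 - 0.8395i)(0.3146 + 0.46i)(-0.228 + 0.395i) = (0.01891 + 0.2126i)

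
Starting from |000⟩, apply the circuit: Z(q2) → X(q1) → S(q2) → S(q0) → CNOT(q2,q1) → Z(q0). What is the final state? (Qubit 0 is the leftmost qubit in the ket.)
|010⟩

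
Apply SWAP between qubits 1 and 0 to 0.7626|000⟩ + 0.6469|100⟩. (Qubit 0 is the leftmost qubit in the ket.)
0.7626|000⟩ + 0.6469|010⟩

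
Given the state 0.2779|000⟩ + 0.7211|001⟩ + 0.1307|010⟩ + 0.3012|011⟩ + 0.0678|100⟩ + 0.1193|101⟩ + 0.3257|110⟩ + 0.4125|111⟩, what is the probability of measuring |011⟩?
0.09072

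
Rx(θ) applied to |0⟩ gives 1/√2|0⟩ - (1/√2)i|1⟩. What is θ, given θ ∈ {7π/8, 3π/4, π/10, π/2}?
π/2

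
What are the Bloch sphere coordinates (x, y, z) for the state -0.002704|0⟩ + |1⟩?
(-0.005408, 0, -1)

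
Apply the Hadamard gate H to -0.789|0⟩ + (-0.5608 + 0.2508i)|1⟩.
(-0.9545 + 0.1773i)|0⟩ + (-0.1614 - 0.1773i)|1⟩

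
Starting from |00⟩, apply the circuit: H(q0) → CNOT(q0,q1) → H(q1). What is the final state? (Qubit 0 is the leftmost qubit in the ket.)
1/2|00⟩ + 1/2|01⟩ + 1/2|10⟩ - 1/2|11⟩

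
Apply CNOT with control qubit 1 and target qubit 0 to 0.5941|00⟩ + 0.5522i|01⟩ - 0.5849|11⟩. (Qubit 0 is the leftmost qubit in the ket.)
0.5941|00⟩ - 0.5849|01⟩ + 0.5522i|11⟩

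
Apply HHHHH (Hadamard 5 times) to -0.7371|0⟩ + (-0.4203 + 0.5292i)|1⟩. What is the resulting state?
(-0.8184 + 0.3742i)|0⟩ + (-0.224 - 0.3742i)|1⟩

H² = I, so H^5 = H: a single Hadamard. With (a, b) = (-0.7371, (-0.4203 + 0.5292i)), H gives ((a + b)/√2, (a − b)/√2) = ((-0.8184 + 0.3742i), (-0.224 - 0.3742i)).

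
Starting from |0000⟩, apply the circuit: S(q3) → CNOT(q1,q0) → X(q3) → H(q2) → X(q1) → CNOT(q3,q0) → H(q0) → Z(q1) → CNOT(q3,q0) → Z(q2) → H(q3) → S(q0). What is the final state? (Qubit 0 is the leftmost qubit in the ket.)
1/√8|0100⟩ - 1/√8|0101⟩ - 1/√8|0110⟩ + 1/√8|0111⟩ - (1/√8)i|1100⟩ + (1/√8)i|1101⟩ + (1/√8)i|1110⟩ - (1/√8)i|1111⟩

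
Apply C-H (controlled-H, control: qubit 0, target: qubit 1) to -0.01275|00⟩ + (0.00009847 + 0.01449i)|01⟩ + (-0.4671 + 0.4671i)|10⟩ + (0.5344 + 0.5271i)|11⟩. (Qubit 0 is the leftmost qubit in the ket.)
-0.01275|00⟩ + (0.00009847 + 0.01449i)|01⟩ + (0.04759 + 0.703i)|10⟩ + (-0.7082 - 0.04243i)|11⟩

C-H leaves the control-|0⟩ kets |00⟩, |01⟩ unchanged and applies H to qubit 1 on the control-|1⟩ pair (|10⟩, |11⟩).
H = [[1/√2, 1/√2], [1/√2, -1/√2]].
With a = amp(|10⟩) = (-0.4671 + 0.4671i) and b = amp(|11⟩) = (0.5344 + 0.5271i):
new amp(|10⟩) = (1/√2)·a + (1/√2)·b = (0.04759 + 0.703i)
new amp(|11⟩) = (1/√2)·a + (-1/√2)·b = (-0.7082 - 0.04243i)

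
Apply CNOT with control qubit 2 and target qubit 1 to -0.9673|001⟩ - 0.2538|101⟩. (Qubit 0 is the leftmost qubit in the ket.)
-0.9673|011⟩ - 0.2538|111⟩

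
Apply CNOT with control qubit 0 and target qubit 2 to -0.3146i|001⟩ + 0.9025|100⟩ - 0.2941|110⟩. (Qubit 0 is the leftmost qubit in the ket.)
-0.3146i|001⟩ + 0.9025|101⟩ - 0.2941|111⟩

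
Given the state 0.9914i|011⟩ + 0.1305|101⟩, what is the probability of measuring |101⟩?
0.01703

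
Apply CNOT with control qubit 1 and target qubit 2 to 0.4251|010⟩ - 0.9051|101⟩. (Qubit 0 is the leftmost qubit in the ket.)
0.4251|011⟩ - 0.9051|101⟩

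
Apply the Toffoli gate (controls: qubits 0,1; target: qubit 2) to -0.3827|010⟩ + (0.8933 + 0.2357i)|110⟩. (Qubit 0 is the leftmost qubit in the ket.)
-0.3827|010⟩ + (0.8933 + 0.2357i)|111⟩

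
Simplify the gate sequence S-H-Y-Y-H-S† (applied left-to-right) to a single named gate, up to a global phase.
I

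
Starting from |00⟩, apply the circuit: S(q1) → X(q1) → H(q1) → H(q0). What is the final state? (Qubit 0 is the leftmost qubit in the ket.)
1/2|00⟩ - 1/2|01⟩ + 1/2|10⟩ - 1/2|11⟩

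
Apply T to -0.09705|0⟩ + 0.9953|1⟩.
-0.09705|0⟩ + (0.7038 + 0.7038i)|1⟩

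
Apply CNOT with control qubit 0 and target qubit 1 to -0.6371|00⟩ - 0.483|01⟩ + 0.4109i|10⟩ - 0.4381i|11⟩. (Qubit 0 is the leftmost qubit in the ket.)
-0.6371|00⟩ - 0.483|01⟩ - 0.4381i|10⟩ + 0.4109i|11⟩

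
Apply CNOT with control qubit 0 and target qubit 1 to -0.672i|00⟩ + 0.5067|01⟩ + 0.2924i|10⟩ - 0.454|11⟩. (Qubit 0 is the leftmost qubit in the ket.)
-0.672i|00⟩ + 0.5067|01⟩ - 0.454|10⟩ + 0.2924i|11⟩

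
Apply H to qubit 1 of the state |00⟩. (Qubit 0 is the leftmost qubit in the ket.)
1/√2|00⟩ + 1/√2|01⟩

H on qubit 1 mixes each pair of kets that differ only in qubit 1: amplitudes (a, b) of (|…0…⟩, |…1…⟩) become ((a + b)/√2, (a − b)/√2). Kets absent from the input have amplitude 0.
(|00⟩, |01⟩): (a, b) = (1, 0) → (1/√2, 1/√2)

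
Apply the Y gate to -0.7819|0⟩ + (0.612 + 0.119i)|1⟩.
(0.119 - 0.612i)|0⟩ - 0.7819i|1⟩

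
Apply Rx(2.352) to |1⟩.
-0.9231i|0⟩ + 0.3846|1⟩

Rx(2.352) = [[cos(θ/2), −i·sin(θ/2)], [−i·sin(θ/2), cos(θ/2)]]; θ = 2.352, cos(θ/2) ≈ 0.38462, sin(θ/2) ≈ 0.923075.
With a = amp(|0⟩) = 0 and b = amp(|1⟩) = 1:
new amp(|0⟩) = (0.38462)·a + (-0.923075i)·b = -0.9231i
new amp(|1⟩) = (-0.923075i)·a + (0.38462)·b = 0.3846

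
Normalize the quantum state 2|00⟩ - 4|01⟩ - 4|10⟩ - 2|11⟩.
0.3162|00⟩ - 0.6325|01⟩ - 0.6325|10⟩ - 0.3162|11⟩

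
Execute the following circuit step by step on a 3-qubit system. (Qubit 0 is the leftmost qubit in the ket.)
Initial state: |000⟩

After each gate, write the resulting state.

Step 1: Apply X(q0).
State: |100⟩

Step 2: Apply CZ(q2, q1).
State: |100⟩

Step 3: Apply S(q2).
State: |100⟩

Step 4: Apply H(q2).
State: 1/√2|100⟩ + 1/√2|101⟩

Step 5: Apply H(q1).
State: 1/2|100⟩ + 1/2|101⟩ + 1/2|110⟩ + 1/2|111⟩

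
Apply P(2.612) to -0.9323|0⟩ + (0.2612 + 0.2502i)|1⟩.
-0.9323|0⟩ + (-0.3518 - 0.08397i)|1⟩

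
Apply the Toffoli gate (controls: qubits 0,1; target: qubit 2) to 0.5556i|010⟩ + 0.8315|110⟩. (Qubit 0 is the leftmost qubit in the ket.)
0.5556i|010⟩ + 0.8315|111⟩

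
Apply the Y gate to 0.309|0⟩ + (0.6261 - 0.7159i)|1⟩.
(-0.7159 - 0.6261i)|0⟩ + 0.309i|1⟩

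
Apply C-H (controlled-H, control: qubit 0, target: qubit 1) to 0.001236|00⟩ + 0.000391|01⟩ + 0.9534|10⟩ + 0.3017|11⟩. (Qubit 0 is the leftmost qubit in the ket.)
0.001236|00⟩ + 0.000391|01⟩ + 0.8875|10⟩ + 0.4608|11⟩

C-H leaves the control-|0⟩ kets |00⟩, |01⟩ unchanged and applies H to qubit 1 on the control-|1⟩ pair (|10⟩, |11⟩).
H = [[1/√2, 1/√2], [1/√2, -1/√2]].
With a = amp(|10⟩) = 0.9534 and b = amp(|11⟩) = 0.3017:
new amp(|10⟩) = (1/√2)·a + (1/√2)·b = 0.8875
new amp(|11⟩) = (1/√2)·a + (-1/√2)·b = 0.4608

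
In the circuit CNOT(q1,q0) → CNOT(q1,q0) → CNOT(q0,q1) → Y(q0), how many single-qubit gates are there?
1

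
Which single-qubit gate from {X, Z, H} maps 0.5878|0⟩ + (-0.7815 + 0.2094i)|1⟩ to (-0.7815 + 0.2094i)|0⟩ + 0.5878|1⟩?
X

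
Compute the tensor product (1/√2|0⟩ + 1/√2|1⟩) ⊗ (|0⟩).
1/√2|00⟩ + 1/√2|10⟩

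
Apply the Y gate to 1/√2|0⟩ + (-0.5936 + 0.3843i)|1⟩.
(0.3843 + 0.5936i)|0⟩ + (1/√2)i|1⟩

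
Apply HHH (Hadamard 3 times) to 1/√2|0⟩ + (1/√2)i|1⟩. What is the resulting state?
(1/2 + (1/2)i)|0⟩ + (1/2 - (1/2)i)|1⟩

H² = I, so H^3 = H: a single Hadamard. With (a, b) = (1/√2, (1/√2)i), H gives ((a + b)/√2, (a − b)/√2) = ((1/2 + (1/2)i), (1/2 - (1/2)i)).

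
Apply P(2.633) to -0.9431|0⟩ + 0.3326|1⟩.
-0.9431|0⟩ + (-0.2905 + 0.162i)|1⟩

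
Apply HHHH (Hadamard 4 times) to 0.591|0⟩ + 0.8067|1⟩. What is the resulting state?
0.591|0⟩ + 0.8067|1⟩

H² = I, so an even number of Hadamards cancels: H^4 = I and the state is unchanged.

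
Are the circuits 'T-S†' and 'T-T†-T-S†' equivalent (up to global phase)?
Yes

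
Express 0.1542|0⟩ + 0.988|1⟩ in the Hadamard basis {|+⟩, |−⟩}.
0.8077|+⟩ - 0.5896|−⟩

With |ψ⟩ = α|0⟩ + β|1⟩, the Hadamard-basis coefficients are ⟨+|ψ⟩ = (α + β)/√2 and ⟨−|ψ⟩ = (α − β)/√2.
Here α = 0.1542, β = 0.988: (α + β)/√2 = 0.8077, (α − β)/√2 = -0.5896.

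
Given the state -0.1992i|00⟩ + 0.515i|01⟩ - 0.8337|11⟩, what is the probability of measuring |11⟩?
0.6951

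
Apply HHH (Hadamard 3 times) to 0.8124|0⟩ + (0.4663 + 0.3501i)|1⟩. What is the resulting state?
(0.9042 + 0.2476i)|0⟩ + (0.2447 - 0.2476i)|1⟩

H² = I, so H^3 = H: a single Hadamard. With (a, b) = (0.8124, (0.4663 + 0.3501i)), H gives ((a + b)/√2, (a − b)/√2) = ((0.9042 + 0.2476i), (0.2447 - 0.2476i)).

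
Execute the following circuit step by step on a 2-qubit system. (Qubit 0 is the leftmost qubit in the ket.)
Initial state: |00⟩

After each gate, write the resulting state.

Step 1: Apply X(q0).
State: |10⟩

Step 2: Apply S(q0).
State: i|10⟩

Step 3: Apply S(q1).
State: i|10⟩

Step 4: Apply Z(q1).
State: i|10⟩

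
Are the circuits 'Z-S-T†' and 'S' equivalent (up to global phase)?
No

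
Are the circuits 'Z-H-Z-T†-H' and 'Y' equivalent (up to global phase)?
No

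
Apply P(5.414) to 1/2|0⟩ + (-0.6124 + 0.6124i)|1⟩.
1/2|0⟩ + (0.07248 + 0.863i)|1⟩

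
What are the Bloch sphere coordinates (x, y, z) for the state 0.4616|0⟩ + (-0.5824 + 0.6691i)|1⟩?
(-0.5377, 0.6177, -0.5738)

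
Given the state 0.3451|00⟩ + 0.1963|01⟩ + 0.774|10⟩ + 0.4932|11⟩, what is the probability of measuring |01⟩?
0.03853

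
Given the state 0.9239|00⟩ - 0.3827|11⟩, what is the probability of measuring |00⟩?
0.8536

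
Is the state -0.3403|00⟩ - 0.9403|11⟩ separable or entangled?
Entangled

Writing the state as a|00⟩ + b|01⟩ + c|10⟩ + d|11⟩, it is a product state iff ad − bc = 0.
Here (a, b, c, d) = (-0.3403, 0, 0, -0.9403): ad − bc = (-0.3403)(-0.9403) − (0)(0) = 0.32 ≠ 0, so the state is entangled.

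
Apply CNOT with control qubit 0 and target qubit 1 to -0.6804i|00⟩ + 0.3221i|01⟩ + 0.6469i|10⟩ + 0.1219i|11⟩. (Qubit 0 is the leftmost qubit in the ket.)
-0.6804i|00⟩ + 0.3221i|01⟩ + 0.1219i|10⟩ + 0.6469i|11⟩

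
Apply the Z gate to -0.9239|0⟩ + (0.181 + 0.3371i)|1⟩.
-0.9239|0⟩ + (-0.181 - 0.3371i)|1⟩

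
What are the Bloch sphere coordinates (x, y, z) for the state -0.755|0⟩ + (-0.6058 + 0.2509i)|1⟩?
(0.9148, -0.3789, 0.1401)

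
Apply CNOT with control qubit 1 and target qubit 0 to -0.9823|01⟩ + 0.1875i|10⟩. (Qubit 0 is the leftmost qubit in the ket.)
0.1875i|10⟩ - 0.9823|11⟩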